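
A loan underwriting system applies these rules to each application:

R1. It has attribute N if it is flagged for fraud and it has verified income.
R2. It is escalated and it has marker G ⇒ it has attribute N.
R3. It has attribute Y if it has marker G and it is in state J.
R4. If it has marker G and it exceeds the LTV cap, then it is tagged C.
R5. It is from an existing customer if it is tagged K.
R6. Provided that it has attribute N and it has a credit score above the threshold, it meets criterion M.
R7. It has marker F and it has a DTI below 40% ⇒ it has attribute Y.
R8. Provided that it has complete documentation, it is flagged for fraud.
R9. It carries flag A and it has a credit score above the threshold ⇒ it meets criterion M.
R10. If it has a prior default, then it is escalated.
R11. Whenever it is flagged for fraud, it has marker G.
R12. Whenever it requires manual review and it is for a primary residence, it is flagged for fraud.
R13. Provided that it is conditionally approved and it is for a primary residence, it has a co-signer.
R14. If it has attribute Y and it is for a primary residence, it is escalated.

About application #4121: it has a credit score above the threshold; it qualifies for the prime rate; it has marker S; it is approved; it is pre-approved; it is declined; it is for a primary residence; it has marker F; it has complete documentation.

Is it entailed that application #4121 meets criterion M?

Forward chaining from the given facts derives: is flagged for fraud, has marker G.
Rules concluding "it meets criterion M": R6 needs "it has attribute N"; R9 needs "it carries flag A" — none of these are established.

No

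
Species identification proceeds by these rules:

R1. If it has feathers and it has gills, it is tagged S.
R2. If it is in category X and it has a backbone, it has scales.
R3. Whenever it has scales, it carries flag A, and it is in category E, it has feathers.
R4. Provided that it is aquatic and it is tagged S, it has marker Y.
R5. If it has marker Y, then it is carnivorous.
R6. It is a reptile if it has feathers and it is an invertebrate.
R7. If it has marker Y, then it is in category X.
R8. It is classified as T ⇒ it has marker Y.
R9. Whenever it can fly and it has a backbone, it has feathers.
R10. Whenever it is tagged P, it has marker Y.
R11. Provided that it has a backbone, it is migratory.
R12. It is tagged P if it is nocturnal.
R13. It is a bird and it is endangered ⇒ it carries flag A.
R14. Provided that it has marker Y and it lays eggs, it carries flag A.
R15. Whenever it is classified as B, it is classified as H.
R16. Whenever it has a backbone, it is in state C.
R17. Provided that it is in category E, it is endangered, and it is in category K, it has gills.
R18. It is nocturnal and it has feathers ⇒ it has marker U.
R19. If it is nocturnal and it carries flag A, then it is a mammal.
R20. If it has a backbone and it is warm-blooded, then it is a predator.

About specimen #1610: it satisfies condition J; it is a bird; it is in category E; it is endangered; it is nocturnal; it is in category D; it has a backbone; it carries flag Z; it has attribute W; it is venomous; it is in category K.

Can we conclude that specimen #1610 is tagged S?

By R12 (it is nocturnal): it is tagged P.
By R13 (it is a bird, it is endangered): it carries flag A.
By R17 (it is in category E, it is endangered, it is in category K): it has gills.
By R10 (it is tagged P): it has marker Y.
By R7 (it has marker Y): it is in category X.
By R2 (it is in category X, it has a backbone): it has scales.
By R3 (it has scales, it carries flag A, it is in category E): it has feathers.
By R1 (it has feathers, it has gills): it is tagged S.

Yes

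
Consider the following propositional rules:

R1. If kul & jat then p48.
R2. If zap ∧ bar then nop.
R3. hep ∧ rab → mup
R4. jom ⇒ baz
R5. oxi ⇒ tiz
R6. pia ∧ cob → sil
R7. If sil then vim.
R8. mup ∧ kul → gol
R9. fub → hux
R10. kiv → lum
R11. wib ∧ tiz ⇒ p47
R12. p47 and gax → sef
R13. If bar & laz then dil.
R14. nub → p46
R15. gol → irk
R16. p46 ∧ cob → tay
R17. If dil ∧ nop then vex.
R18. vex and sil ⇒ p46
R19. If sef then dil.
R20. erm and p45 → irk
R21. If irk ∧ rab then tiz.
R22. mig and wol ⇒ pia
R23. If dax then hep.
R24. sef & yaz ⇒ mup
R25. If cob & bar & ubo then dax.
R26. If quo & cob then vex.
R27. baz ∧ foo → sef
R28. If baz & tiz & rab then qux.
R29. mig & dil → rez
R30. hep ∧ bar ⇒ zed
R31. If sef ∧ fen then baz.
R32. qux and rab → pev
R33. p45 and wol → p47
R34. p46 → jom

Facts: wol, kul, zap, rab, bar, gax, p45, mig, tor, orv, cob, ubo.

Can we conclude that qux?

nop  (by R2: zap, bar)
pia  (by R22: mig, wol)
dax  (by R25: cob, bar, ubo)
p47  (by R33: p45, wol)
sil  (by R6: pia, cob)
sef  (by R12: p47, gax)
dil  (by R19: sef)
hep  (by R23: dax)
mup  (by R3: hep, rab)
gol  (by R8: mup, kul)
irk  (by R15: gol)
vex  (by R17: dil, nop)
p46  (by R18: vex, sil)
tiz  (by R21: irk, rab)
jom  (by R34: p46)
baz  (by R4: jom)
qux  (by R28: baz, tiz, rab)

Yes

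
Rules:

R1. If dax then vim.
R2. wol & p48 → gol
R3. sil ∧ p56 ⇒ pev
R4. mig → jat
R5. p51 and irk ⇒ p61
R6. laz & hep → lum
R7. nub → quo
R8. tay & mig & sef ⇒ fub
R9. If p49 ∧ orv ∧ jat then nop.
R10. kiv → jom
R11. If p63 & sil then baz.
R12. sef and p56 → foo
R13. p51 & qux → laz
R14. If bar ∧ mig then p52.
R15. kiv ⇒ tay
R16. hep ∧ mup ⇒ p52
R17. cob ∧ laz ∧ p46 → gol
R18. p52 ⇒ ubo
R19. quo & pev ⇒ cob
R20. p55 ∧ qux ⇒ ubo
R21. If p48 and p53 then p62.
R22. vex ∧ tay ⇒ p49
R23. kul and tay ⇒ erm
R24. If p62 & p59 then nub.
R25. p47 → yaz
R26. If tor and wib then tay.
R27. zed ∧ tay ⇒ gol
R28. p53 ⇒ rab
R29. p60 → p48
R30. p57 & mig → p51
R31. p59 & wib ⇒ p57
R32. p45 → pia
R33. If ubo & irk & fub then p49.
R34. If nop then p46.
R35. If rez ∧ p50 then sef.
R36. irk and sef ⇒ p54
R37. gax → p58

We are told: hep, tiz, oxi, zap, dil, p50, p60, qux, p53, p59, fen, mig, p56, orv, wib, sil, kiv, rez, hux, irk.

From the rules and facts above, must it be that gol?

Forward chaining from the given facts derives: pev, jat, jom, tay, rab, p48, p57, sef, p54, fub, foo, p62, nub, p51, p61, quo, laz, cob, lum.
Rules concluding gol: R2 needs wol; R17 needs p46; R27 needs zed — none of these are established.

No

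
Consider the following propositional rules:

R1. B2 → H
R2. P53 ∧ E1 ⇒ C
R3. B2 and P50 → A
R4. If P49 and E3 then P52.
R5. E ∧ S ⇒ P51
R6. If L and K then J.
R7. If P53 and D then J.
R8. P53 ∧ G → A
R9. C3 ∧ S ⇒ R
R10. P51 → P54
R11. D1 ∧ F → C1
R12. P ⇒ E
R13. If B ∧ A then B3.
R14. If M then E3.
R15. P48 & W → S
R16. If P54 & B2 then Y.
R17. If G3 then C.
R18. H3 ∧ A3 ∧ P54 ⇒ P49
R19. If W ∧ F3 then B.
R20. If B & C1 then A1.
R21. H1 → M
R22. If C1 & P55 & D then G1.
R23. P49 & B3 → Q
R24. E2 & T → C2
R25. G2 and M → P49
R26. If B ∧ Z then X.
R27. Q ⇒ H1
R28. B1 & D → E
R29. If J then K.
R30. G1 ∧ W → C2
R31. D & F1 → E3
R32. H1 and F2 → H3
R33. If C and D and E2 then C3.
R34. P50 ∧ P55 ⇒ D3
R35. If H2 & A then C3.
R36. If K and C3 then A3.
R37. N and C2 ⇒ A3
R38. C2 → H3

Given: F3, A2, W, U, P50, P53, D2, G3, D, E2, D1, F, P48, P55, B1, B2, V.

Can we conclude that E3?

Yes

A  (by R3: B2, P50)
J  (by R7: P53, D)
C1  (by R11: D1, F)
S  (by R15: P48, W)
C  (by R17: G3)
B  (by R19: W, F3)
G1  (by R22: C1, P55, D)
E  (by R28: B1, D)
K  (by R29: J)
C2  (by R30: G1, W)
C3  (by R33: C, D, E2)
A3  (by R36: K, C3)
H3  (by R38: C2)
P51  (by R5: E, S)
P54  (by R10: P51)
B3  (by R13: B, A)
P49  (by R18: H3, A3, P54)
Q  (by R23: P49, B3)
H1  (by R27: Q)
M  (by R21: H1)
E3  (by R14: M)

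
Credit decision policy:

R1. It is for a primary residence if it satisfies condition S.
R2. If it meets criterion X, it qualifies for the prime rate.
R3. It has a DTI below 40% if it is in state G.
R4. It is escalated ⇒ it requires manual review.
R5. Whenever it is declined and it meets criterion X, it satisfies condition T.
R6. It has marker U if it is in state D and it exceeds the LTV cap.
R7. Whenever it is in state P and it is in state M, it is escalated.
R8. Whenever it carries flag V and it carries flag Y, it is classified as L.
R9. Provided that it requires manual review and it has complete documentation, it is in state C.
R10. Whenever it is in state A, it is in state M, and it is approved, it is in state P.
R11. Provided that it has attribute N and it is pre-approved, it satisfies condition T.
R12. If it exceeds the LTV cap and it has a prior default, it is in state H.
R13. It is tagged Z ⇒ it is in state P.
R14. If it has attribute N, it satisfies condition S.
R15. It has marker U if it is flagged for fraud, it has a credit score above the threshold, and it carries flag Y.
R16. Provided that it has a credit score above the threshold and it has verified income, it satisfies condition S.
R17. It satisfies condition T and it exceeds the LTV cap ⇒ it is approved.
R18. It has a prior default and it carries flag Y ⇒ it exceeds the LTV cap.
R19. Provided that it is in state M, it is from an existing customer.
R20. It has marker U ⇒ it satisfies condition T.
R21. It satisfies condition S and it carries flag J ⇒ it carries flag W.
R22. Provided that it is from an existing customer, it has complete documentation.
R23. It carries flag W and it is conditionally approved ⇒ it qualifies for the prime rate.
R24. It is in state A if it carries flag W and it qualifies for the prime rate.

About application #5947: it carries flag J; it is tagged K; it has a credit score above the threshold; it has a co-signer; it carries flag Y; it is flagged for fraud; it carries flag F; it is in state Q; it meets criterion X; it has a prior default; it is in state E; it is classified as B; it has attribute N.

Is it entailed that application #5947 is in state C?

Forward chaining from the given facts derives: qualifies for the prime rate, satisfies condition S, has marker U, exceeds the LTV cap, satisfies condition T, carries flag W, is in state A, is for a primary residence, is in state H, is approved.
The only rule concluding "it is in state C" is R9, which needs "it requires manual review"; that is never established.

No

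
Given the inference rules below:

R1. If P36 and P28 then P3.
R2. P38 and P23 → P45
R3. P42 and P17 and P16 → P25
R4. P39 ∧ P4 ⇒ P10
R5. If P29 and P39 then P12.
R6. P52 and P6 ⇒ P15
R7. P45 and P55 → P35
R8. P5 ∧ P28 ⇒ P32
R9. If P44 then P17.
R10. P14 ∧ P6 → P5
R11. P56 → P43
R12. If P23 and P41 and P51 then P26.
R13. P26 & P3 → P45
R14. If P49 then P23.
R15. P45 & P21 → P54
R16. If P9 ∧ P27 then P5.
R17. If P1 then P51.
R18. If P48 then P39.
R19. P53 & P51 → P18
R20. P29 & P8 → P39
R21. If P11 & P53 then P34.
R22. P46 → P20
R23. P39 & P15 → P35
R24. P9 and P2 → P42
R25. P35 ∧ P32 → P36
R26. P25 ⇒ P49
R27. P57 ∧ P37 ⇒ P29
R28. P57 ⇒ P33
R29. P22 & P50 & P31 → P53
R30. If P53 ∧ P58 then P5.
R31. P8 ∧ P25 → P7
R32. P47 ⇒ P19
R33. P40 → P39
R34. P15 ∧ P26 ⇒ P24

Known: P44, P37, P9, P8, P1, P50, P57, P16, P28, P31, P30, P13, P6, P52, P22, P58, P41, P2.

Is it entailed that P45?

Yes

P15  (by R6: P52, P6)
P17  (by R9: P44)
P51  (by R17: P1)
P42  (by R24: P9, P2)
P29  (by R27: P57, P37)
P53  (by R29: P22, P50, P31)
P5  (by R30: P53, P58)
P25  (by R3: P42, P17, P16)
P32  (by R8: P5, P28)
P39  (by R20: P29, P8)
P35  (by R23: P39, P15)
P36  (by R25: P35, P32)
P49  (by R26: P25)
P3  (by R1: P36, P28)
P23  (by R14: P49)
P26  (by R12: P23, P41, P51)
P45  (by R13: P26, P3)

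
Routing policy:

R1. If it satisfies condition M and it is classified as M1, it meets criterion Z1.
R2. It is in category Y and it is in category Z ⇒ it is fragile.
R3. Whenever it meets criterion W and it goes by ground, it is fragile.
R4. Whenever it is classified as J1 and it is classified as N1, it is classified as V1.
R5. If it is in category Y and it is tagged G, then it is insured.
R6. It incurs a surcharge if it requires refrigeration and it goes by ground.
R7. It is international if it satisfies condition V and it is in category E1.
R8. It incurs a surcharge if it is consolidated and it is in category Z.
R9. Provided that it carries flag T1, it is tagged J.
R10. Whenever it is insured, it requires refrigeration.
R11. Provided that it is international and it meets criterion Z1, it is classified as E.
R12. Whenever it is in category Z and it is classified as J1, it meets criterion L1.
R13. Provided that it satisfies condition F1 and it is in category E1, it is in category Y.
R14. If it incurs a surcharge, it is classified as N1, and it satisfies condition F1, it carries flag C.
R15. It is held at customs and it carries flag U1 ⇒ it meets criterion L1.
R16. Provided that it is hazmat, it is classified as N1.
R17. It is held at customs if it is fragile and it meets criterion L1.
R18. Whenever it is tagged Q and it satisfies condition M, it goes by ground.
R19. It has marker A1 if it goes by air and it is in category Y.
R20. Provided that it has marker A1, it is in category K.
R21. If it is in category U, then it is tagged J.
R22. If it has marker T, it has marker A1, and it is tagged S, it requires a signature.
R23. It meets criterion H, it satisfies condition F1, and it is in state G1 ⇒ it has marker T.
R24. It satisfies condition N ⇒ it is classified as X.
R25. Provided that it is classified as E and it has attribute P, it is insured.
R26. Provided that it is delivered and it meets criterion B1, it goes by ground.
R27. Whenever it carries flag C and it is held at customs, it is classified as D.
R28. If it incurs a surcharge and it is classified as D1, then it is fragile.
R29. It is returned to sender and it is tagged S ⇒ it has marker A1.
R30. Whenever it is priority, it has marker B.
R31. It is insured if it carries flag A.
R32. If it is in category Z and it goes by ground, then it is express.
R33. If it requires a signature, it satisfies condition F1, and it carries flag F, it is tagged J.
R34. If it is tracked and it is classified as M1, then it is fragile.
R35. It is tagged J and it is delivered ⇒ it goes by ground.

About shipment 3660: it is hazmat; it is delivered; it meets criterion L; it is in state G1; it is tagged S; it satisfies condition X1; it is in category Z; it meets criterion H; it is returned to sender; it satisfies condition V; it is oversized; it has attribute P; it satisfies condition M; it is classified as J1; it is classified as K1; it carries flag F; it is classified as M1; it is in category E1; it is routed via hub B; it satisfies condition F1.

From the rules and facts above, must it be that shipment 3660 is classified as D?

Yes

By R1 (it satisfies condition M, it is classified as M1): it meets criterion Z1.
By R7 (it satisfies condition V, it is in category E1): it is international.
By R11 (it is international, it meets criterion Z1): it is classified as E.
By R12 (it is in category Z, it is classified as J1): it meets criterion L1.
By R13 (it satisfies condition F1, it is in category E1): it is in category Y.
By R16 (it is hazmat): it is classified as N1.
By R23 (it meets criterion H, it satisfies condition F1, it is in state G1): it has marker T.
By R25 (it is classified as E, it has attribute P): it is insured.
By R29 (it is returned to sender, it is tagged S): it has marker A1.
By R2 (it is in category Y, it is in category Z): it is fragile.
By R10 (it is insured): it requires refrigeration.
By R17 (it is fragile, it meets criterion L1): it is held at customs.
By R22 (it has marker T, it has marker A1, it is tagged S): it requires a signature.
By R33 (it requires a signature, it satisfies condition F1, it carries flag F): it is tagged J.
By R35 (it is tagged J, it is delivered): it goes by ground.
By R6 (it requires refrigeration, it goes by ground): it incurs a surcharge.
By R14 (it incurs a surcharge, it is classified as N1, it satisfies condition F1): it carries flag C.
By R27 (it carries flag C, it is held at customs): it is classified as D.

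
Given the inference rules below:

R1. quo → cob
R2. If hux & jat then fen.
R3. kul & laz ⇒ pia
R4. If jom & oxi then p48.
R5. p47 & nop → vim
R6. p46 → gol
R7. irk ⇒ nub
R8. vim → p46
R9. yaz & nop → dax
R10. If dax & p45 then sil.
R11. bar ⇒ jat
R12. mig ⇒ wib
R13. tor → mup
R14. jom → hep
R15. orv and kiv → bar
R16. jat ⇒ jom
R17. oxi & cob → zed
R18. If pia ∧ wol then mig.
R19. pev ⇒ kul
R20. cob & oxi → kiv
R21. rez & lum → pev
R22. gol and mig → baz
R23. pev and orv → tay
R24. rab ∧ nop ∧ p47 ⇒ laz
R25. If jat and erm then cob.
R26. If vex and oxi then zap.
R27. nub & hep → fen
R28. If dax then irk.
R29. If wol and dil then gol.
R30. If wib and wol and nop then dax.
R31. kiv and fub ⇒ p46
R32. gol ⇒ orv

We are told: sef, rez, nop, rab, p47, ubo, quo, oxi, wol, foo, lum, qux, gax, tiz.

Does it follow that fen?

Yes

cob  (by R1: quo)
vim  (by R5: p47, nop)
p46  (by R8: vim)
kiv  (by R20: cob, oxi)
pev  (by R21: rez, lum)
laz  (by R24: rab, nop, p47)
gol  (by R6: p46)
kul  (by R19: pev)
orv  (by R32: gol)
pia  (by R3: kul, laz)
bar  (by R15: orv, kiv)
mig  (by R18: pia, wol)
jat  (by R11: bar)
wib  (by R12: mig)
jom  (by R16: jat)
dax  (by R30: wib, wol, nop)
hep  (by R14: jom)
irk  (by R28: dax)
nub  (by R7: irk)
fen  (by R27: nub, hep)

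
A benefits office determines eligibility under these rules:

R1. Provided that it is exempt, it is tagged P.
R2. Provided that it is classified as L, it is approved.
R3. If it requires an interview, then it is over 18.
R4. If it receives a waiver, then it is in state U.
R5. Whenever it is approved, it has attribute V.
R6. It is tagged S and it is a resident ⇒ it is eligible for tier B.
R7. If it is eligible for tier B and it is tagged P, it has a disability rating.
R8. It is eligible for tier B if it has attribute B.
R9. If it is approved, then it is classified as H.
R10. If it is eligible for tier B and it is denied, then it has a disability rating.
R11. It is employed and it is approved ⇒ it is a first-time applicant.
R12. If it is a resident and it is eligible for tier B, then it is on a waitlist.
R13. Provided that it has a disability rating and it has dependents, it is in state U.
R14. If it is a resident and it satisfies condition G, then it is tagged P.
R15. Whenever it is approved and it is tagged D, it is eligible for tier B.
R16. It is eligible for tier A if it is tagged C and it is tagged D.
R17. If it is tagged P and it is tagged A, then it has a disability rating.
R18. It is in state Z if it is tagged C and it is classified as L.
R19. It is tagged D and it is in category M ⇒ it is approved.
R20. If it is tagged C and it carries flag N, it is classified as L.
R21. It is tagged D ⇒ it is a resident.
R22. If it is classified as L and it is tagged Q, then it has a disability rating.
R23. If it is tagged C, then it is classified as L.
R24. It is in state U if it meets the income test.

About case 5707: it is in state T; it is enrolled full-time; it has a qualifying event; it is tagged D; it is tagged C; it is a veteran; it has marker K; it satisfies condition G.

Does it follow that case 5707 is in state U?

Forward chaining from the given facts derives: is eligible for tier A, is a resident, is classified as L, is approved, has attribute V, is classified as H, is tagged P, is eligible for tier B, is in state Z, has a disability rating, is on a waitlist.
Rules concluding "it is in state U": R4 needs "it receives a waiver"; R13 needs "it has dependents"; R24 needs "it meets the income test" — none of these are established.

No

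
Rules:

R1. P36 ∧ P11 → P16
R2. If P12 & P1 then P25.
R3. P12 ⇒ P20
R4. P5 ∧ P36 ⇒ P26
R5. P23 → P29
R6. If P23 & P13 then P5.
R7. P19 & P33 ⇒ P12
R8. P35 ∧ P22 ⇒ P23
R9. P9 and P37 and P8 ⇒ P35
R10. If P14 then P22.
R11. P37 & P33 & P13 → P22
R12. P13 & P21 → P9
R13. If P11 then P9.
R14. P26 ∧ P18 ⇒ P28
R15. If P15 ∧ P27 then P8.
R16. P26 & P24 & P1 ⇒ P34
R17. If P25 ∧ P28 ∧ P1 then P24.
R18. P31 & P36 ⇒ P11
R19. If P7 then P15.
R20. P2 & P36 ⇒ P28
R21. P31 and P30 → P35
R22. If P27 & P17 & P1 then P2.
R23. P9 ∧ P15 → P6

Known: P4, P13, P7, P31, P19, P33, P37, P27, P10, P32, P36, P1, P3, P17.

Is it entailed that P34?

P12  (by R7: P19, P33)
P22  (by R11: P37, P33, P13)
P11  (by R18: P31, P36)
P15  (by R19: P7)
P2  (by R22: P27, P17, P1)
P25  (by R2: P12, P1)
P9  (by R13: P11)
P8  (by R15: P15, P27)
P28  (by R20: P2, P36)
P35  (by R9: P9, P37, P8)
P24  (by R17: P25, P28, P1)
P23  (by R8: P35, P22)
P5  (by R6: P23, P13)
P26  (by R4: P5, P36)
P34  (by R16: P26, P24, P1)

Yes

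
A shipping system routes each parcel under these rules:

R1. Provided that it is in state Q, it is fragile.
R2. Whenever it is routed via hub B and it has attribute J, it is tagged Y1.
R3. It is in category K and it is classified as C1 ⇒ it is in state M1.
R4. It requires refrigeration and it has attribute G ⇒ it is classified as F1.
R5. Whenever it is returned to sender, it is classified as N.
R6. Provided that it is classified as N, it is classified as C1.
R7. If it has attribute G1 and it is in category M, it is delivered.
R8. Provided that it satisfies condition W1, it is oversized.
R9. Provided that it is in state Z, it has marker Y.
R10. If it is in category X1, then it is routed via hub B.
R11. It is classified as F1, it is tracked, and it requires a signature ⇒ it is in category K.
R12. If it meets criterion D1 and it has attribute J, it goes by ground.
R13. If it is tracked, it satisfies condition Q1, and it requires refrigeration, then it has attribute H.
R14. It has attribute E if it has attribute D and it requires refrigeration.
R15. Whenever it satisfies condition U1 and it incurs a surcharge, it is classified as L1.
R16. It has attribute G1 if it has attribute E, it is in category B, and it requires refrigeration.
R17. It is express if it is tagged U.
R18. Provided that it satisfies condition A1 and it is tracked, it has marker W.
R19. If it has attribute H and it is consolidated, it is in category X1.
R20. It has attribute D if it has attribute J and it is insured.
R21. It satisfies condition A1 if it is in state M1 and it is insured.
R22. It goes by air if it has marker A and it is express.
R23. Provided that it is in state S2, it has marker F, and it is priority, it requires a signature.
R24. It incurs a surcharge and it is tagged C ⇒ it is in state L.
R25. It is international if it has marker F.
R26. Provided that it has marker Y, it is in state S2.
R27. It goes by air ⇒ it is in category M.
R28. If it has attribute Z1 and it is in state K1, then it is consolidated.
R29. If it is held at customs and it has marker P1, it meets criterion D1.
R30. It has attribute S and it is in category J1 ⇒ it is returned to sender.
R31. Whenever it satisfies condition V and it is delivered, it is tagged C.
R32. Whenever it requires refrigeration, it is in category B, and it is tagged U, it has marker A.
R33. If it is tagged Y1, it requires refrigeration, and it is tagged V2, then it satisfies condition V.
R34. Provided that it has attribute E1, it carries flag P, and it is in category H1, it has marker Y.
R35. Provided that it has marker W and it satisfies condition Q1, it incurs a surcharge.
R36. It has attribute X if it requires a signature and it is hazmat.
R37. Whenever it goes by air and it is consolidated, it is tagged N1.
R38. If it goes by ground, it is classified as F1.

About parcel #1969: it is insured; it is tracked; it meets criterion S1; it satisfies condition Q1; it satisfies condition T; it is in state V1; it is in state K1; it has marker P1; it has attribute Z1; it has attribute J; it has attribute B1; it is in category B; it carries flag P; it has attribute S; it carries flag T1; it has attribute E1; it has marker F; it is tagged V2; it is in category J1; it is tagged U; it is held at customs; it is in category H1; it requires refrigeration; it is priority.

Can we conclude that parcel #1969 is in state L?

By R13 (it is tracked, it satisfies condition Q1, it requires refrigeration): it has attribute H.
By R17 (it is tagged U): it is express.
By R20 (it has attribute J, it is insured): it has attribute D.
By R28 (it has attribute Z1, it is in state K1): it is consolidated.
By R29 (it is held at customs, it has marker P1): it meets criterion D1.
By R30 (it has attribute S, it is in category J1): it is returned to sender.
By R32 (it requires refrigeration, it is in category B, it is tagged U): it has marker A.
By R34 (it has attribute E1, it carries flag P, it is in category H1): it has marker Y.
By R5 (it is returned to sender): it is classified as N.
By R6 (it is classified as N): it is classified as C1.
By R12 (it meets criterion D1, it has attribute J): it goes by ground.
By R14 (it has attribute D, it requires refrigeration): it has attribute E.
By R16 (it has attribute E, it is in category B, it requires refrigeration): it has attribute G1.
By R19 (it has attribute H, it is consolidated): it is in category X1.
By R22 (it has marker A, it is express): it goes by air.
By R26 (it has marker Y): it is in state S2.
By R27 (it goes by air): it is in category M.
By R38 (it goes by ground): it is classified as F1.
By R7 (it has attribute G1, it is in category M): it is delivered.
By R10 (it is in category X1): it is routed via hub B.
By R23 (it is in state S2, it has marker F, it is priority): it requires a signature.
By R2 (it is routed via hub B, it has attribute J): it is tagged Y1.
By R11 (it is classified as F1, it is tracked, it requires a signature): it is in category K.
By R33 (it is tagged Y1, it requires refrigeration, it is tagged V2): it satisfies condition V.
By R3 (it is in category K, it is classified as C1): it is in state M1.
By R21 (it is in state M1, it is insured): it satisfies condition A1.
By R31 (it satisfies condition V, it is delivered): it is tagged C.
By R18 (it satisfies condition A1, it is tracked): it has marker W.
By R35 (it has marker W, it satisfies condition Q1): it incurs a surcharge.
By R24 (it incurs a surcharge, it is tagged C): it is in state L.

Yes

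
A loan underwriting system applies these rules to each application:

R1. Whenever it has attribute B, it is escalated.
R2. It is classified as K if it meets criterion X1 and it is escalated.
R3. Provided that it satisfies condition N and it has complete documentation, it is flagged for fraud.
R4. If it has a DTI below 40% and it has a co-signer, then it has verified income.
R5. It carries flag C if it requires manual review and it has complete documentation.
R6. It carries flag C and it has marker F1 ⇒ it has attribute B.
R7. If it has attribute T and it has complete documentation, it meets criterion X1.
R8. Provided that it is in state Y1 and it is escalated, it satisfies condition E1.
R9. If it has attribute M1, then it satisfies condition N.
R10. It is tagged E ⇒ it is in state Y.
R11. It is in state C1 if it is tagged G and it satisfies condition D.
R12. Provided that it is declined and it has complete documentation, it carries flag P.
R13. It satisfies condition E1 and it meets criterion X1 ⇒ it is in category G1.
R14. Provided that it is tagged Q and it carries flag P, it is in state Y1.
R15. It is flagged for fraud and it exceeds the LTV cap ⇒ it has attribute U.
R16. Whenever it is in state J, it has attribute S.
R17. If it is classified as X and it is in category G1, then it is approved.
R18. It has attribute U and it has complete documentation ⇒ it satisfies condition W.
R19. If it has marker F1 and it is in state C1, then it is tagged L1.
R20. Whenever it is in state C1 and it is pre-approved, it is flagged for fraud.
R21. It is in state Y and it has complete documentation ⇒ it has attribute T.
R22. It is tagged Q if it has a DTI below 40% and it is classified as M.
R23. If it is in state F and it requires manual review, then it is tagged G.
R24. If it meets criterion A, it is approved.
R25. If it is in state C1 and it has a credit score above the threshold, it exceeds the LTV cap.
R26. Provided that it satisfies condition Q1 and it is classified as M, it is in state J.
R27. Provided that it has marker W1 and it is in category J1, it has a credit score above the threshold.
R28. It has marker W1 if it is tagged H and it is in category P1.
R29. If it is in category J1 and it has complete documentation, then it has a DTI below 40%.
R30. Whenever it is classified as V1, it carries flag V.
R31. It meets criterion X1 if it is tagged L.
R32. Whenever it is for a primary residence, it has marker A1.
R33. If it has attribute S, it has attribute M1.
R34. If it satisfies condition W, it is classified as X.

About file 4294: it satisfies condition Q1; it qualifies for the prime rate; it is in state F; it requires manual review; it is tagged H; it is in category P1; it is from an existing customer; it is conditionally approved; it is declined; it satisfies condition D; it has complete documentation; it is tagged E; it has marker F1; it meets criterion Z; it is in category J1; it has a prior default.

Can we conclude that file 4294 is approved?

No

Forward chaining from the given facts derives: carries flag C, has attribute B, is in state Y, carries flag P, has attribute T, is tagged G, has marker W1, has a DTI below 40%, is escalated, meets criterion X1, is in state C1, is tagged L1, has a credit score above the threshold, is classified as K, exceeds the LTV cap.
Rules concluding "it is approved": R17 needs "it is classified as X"; R24 needs "it meets criterion A" — none of these are established.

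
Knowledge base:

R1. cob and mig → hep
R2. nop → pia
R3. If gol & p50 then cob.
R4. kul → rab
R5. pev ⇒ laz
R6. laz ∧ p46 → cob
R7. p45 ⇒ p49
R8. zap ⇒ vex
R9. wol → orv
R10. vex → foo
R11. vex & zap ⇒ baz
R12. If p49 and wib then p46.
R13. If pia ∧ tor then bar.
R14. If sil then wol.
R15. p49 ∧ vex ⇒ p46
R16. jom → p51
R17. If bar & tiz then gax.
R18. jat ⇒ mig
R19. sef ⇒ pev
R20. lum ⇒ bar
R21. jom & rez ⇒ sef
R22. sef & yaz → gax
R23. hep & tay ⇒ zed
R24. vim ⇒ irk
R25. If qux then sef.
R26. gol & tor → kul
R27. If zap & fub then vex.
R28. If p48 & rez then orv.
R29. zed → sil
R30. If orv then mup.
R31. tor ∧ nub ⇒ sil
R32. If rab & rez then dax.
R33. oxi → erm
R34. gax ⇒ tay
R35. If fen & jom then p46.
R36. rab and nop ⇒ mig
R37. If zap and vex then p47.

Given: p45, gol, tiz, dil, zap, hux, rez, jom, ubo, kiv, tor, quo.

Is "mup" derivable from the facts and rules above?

Forward chaining from the given facts derives: p49, vex, foo, baz, p46, p51, sef, kul, p47, rab, pev, dax, laz, cob.
The only rule concluding mup is R30, which needs orv; that is never established.

No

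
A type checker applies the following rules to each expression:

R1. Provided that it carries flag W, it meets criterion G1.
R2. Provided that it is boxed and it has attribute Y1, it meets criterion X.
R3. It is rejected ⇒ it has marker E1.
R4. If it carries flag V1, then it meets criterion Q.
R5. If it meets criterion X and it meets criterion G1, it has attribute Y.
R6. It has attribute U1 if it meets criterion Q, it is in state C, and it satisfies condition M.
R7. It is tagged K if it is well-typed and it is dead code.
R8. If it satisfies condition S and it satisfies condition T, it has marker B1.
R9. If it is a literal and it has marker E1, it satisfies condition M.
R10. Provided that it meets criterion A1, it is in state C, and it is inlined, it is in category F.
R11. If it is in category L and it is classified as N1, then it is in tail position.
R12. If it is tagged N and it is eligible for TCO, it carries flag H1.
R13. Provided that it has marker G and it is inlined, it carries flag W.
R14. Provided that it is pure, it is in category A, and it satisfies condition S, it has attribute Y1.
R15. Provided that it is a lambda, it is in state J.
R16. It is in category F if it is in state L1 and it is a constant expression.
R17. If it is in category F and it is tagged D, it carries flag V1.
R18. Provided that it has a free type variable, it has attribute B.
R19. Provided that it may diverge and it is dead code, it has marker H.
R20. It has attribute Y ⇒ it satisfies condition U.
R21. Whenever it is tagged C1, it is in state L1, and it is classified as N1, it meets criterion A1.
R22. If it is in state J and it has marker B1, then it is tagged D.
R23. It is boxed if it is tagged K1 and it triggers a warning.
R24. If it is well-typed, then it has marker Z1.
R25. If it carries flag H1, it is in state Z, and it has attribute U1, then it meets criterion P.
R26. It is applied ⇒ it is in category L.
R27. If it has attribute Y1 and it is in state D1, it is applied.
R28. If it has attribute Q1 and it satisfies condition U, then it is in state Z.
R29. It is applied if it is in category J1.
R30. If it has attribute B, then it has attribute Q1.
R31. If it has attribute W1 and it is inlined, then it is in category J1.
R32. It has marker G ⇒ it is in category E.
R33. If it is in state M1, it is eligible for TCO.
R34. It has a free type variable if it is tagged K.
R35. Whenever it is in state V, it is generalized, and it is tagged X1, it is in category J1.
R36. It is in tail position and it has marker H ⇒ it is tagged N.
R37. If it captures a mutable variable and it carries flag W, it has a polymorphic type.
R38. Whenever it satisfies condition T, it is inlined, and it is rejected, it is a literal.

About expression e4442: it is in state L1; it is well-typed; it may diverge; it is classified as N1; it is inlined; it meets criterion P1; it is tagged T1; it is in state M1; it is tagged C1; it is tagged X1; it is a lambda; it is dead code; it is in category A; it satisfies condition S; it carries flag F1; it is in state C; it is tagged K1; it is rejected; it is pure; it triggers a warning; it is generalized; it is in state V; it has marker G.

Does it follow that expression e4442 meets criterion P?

Forward chaining from the given facts derives: has marker E1, is tagged K, carries flag W, has attribute Y1, is in state J, has marker H, meets criterion A1, is boxed, has marker Z1, is in category E, is eligible for TCO, has a free type variable, is in category J1, meets criterion G1, meets criterion X, has attribute Y, is in category F, has attribute B, satisfies condition U, is applied, has attribute Q1, is in category L, is in state Z, is in tail position, is tagged N, carries flag H1.
The only rule concluding "it meets criterion P" is R25, which needs "it has attribute U1"; that is never established.

No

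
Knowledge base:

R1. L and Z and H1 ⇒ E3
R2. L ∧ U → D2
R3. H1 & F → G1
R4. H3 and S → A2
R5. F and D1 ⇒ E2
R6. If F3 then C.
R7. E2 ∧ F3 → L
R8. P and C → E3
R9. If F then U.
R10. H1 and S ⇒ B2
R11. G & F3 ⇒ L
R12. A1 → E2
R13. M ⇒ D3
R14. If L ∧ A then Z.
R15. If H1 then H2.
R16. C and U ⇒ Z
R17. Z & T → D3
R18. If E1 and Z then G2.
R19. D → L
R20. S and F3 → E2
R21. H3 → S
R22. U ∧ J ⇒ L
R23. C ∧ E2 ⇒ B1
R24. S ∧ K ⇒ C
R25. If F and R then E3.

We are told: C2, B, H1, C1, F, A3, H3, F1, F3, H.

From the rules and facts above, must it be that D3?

No

Forward chaining from the given facts derives: G1, C, U, H2, Z, S, A2, B2, E2, B1, L, E3, D2.
Rules concluding D3: R13 needs M; R17 needs T — none of these are established.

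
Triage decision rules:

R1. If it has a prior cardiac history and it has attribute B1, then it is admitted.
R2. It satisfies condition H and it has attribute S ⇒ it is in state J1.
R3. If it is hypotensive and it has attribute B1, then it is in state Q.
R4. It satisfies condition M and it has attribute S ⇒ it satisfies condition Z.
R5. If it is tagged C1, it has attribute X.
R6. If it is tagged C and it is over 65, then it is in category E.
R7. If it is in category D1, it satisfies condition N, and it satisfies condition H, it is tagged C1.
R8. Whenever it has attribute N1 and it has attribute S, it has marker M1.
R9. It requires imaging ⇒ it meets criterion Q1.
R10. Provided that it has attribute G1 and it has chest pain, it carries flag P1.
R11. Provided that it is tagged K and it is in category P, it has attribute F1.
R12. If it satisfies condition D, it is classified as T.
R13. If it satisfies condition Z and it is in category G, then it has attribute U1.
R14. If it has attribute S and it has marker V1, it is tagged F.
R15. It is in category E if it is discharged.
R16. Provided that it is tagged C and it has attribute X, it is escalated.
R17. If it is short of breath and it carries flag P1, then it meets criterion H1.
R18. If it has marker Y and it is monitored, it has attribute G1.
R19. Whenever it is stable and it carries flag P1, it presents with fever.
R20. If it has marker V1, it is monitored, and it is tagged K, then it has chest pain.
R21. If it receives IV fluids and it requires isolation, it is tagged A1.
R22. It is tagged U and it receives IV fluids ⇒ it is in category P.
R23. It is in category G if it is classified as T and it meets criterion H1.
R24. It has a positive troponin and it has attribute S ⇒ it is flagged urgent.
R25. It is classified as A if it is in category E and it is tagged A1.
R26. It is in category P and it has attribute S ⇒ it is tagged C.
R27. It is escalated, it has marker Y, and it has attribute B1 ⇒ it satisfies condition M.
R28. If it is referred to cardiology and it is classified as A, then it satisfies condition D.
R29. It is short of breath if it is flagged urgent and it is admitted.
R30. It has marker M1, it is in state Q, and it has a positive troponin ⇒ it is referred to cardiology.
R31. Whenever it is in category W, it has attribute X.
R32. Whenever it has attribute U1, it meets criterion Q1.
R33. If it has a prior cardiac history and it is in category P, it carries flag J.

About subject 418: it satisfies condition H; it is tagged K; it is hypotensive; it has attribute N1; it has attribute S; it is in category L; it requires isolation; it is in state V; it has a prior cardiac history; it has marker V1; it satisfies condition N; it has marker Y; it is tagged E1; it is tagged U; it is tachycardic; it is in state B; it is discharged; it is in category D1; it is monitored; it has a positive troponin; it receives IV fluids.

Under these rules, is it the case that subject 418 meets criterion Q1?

Forward chaining from the given facts derives: is in state J1, is tagged C1, has marker M1, is tagged F, is in category E, has attribute G1, has chest pain, is tagged A1, is in category P, is flagged urgent, is classified as A, is tagged C, carries flag J, has attribute X, carries flag P1, has attribute F1, is escalated.
Rules concluding "it meets criterion Q1": R9 needs "it requires imaging"; R32 needs "it has attribute U1" — none of these are established.

No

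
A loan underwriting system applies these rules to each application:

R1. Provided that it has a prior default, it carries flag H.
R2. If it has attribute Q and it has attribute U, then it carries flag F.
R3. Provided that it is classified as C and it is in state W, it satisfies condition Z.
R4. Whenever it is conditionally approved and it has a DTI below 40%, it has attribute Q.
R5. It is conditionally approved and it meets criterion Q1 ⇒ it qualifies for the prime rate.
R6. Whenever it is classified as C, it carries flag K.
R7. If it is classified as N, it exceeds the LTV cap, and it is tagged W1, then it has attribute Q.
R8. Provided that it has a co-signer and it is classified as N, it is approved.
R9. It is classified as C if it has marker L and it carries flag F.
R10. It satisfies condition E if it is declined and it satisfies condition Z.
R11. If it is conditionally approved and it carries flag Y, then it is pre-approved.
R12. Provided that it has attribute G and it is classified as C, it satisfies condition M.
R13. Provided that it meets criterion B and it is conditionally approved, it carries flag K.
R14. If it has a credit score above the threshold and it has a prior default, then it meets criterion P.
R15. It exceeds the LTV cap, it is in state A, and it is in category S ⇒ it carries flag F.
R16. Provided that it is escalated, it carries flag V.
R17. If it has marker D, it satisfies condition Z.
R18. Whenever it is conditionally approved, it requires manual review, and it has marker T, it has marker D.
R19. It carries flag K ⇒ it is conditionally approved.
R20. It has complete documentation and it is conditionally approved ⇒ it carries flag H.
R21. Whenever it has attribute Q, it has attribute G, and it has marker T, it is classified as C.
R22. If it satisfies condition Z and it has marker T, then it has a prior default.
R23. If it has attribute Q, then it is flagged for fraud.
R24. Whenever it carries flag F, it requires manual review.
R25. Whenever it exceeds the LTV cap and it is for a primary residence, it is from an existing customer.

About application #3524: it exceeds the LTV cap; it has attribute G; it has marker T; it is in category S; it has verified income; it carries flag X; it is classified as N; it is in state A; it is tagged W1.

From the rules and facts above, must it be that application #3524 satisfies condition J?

No

Forward chaining from the given facts derives: has attribute Q, carries flag F, is classified as C, is flagged for fraud, requires manual review, carries flag K, satisfies condition M, is conditionally approved, has marker D, satisfies condition Z, has a prior default, carries flag H.
No rule has "it satisfies condition J" as its conclusion, and it is not among the given facts.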